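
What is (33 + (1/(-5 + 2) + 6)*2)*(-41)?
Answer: -5453/3 ≈ -1817.7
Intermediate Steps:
(33 + (1/(-5 + 2) + 6)*2)*(-41) = (33 + (1/(-3) + 6)*2)*(-41) = (33 + (-1/3 + 6)*2)*(-41) = (33 + (17/3)*2)*(-41) = (33 + 34/3)*(-41) = (133/3)*(-41) = -5453/3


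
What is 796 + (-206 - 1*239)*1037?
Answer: -460669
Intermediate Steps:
796 + (-206 - 1*239)*1037 = 796 + (-206 - 239)*1037 = 796 - 445*1037 = 796 - 461465 = -460669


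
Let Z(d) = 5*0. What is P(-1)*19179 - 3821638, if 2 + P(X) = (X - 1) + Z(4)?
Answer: -3898354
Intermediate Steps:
Z(d) = 0
P(X) = -3 + X (P(X) = -2 + ((X - 1) + 0) = -2 + ((-1 + X) + 0) = -2 + (-1 + X) = -3 + X)
P(-1)*19179 - 3821638 = (-3 - 1)*19179 - 3821638 = -4*19179 - 3821638 = -76716 - 3821638 = -3898354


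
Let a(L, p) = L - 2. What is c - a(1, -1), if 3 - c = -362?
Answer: 366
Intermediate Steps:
a(L, p) = -2 + L
c = 365 (c = 3 - 1*(-362) = 3 + 362 = 365)
c - a(1, -1) = 365 - (-2 + 1) = 365 - 1*(-1) = 365 + 1 = 366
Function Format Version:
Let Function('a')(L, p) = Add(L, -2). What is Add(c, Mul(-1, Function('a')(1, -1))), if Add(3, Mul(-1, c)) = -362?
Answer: 366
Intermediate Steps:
Function('a')(L, p) = Add(-2, L)
c = 365 (c = Add(3, Mul(-1, -362)) = Add(3, 362) = 365)
Add(c, Mul(-1, Function('a')(1, -1))) = Add(365, Mul(-1, Add(-2, 1))) = Add(365, Mul(-1, -1)) = Add(365, 1) = 366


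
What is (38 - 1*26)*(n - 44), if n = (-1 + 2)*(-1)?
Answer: -540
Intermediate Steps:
n = -1 (n = 1*(-1) = -1)
(38 - 1*26)*(n - 44) = (38 - 1*26)*(-1 - 44) = (38 - 26)*(-45) = 12*(-45) = -540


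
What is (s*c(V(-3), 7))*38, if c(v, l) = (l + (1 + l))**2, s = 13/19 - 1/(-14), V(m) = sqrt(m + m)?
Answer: 45225/7 ≈ 6460.7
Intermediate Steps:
V(m) = sqrt(2)*sqrt(m) (V(m) = sqrt(2*m) = sqrt(2)*sqrt(m))
s = 201/266 (s = 13*(1/19) - 1*(-1/14) = 13/19 + 1/14 = 201/266 ≈ 0.75564)
c(v, l) = (1 + 2*l)**2
(s*c(V(-3), 7))*38 = (201*(1 + 2*7)**2/266)*38 = (201*(1 + 14)**2/266)*38 = ((201/266)*15**2)*38 = ((201/266)*225)*38 = (45225/266)*38 = 45225/7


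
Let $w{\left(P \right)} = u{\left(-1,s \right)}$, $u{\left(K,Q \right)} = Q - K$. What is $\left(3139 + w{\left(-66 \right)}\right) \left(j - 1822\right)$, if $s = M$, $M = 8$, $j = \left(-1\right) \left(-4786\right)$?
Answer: $9330672$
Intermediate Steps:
$j = 4786$
$s = 8$
$w{\left(P \right)} = 9$ ($w{\left(P \right)} = 8 - -1 = 8 + 1 = 9$)
$\left(3139 + w{\left(-66 \right)}\right) \left(j - 1822\right) = \left(3139 + 9\right) \left(4786 - 1822\right) = 3148 \cdot 2964 = 9330672$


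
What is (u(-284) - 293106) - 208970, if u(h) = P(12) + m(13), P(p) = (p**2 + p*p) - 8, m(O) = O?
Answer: -501783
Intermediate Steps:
P(p) = -8 + 2*p**2 (P(p) = (p**2 + p**2) - 8 = 2*p**2 - 8 = -8 + 2*p**2)
u(h) = 293 (u(h) = (-8 + 2*12**2) + 13 = (-8 + 2*144) + 13 = (-8 + 288) + 13 = 280 + 13 = 293)
(u(-284) - 293106) - 208970 = (293 - 293106) - 208970 = -292813 - 208970 = -501783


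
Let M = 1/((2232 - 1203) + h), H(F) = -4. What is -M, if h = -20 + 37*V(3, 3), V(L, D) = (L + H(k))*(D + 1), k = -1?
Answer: -1/861 ≈ -0.0011614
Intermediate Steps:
V(L, D) = (1 + D)*(-4 + L) (V(L, D) = (L - 4)*(D + 1) = (-4 + L)*(1 + D) = (1 + D)*(-4 + L))
h = -168 (h = -20 + 37*(-4 + 3 - 4*3 + 3*3) = -20 + 37*(-4 + 3 - 12 + 9) = -20 + 37*(-4) = -20 - 148 = -168)
M = 1/861 (M = 1/((2232 - 1203) - 168) = 1/(1029 - 168) = 1/861 ≈ 0.0011614)
-M = -1*1/861 = -1/861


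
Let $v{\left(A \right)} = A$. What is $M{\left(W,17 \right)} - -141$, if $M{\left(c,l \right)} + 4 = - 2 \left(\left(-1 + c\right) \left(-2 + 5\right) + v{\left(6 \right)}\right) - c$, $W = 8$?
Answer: $75$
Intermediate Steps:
$M{\left(c,l \right)} = -10 - 7 c$ ($M{\left(c,l \right)} = -4 - \left(c + 2 \left(\left(-1 + c\right) \left(-2 + 5\right) + 6\right)\right) = -4 - \left(c + 2 \left(\left(-1 + c\right) 3 + 6\right)\right) = -4 - \left(c + 2 \left(\left(-3 + 3 c\right) + 6\right)\right) = -4 - \left(c + 2 \left(3 + 3 c\right)\right) = -4 - \left(6 + 7 c\right) = -10 - 7 c$)
$M{\left(W,17 \right)} - -141 = \left(-10 - 56\right) - -141 = \left(-10 - 56\right) + 141 = -66 + 141 = 75$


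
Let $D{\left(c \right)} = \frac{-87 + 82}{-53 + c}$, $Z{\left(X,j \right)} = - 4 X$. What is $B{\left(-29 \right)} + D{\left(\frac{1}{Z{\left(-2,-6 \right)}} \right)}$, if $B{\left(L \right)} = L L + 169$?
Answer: $\frac{427270}{423} \approx 1010.1$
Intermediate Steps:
$B{\left(L \right)} = 169 + L^{2}$ ($B{\left(L \right)} = L^{2} + 169 = 169 + L^{2}$)
$D{\left(c \right)} = - \frac{5}{-53 + c}$
$B{\left(-29 \right)} + D{\left(\frac{1}{Z{\left(-2,-6 \right)}} \right)} = \left(169 + \left(-29\right)^{2}\right) - \frac{5}{-53 + \frac{1}{\left(-4\right) \left(-2\right)}} = \left(169 + 841\right) - \frac{5}{-53 + \frac{1}{8}} = 1010 - \frac{5}{-53 + \frac{1}{8}} = 1010 - \frac{5}{- \frac{423}{8}} = 1010 - - \frac{40}{423} = 1010 + \frac{40}{423} = \frac{427270}{423}$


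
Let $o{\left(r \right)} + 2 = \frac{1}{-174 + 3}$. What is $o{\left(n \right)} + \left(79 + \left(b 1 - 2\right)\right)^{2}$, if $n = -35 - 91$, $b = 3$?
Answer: $\frac{1094057}{171} \approx 6398.0$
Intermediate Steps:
$n = -126$
$o{\left(r \right)} = - \frac{343}{171}$ ($o{\left(r \right)} = -2 + \frac{1}{-174 + 3} = -2 + \frac{1}{-171} = -2 - \frac{1}{171} = - \frac{343}{171}$)
$o{\left(n \right)} + \left(79 + \left(b 1 - 2\right)\right)^{2} = - \frac{343}{171} + \left(79 + \left(3 \cdot 1 - 2\right)\right)^{2} = - \frac{343}{171} + \left(79 + \left(3 - 2\right)\right)^{2} = - \frac{343}{171} + \left(79 + 1\right)^{2} = - \frac{343}{171} + 80^{2} = - \frac{343}{171} + 6400 = \frac{1094057}{171}$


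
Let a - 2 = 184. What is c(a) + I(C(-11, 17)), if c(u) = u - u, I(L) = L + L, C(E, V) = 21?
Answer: 42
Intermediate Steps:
a = 186 (a = 2 + 184 = 186)
I(L) = 2*L
c(u) = 0
c(a) + I(C(-11, 17)) = 0 + 2*21 = 0 + 42 = 42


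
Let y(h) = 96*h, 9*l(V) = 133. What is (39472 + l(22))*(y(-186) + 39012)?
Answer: 2506146812/3 ≈ 8.3538e+8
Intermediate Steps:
l(V) = 133/9 (l(V) = (⅑)*133 = 133/9)
(39472 + l(22))*(y(-186) + 39012) = (39472 + 133/9)*(96*(-186) + 39012) = 355381*(-17856 + 39012)/9 = (355381/9)*21156 = 2506146812/3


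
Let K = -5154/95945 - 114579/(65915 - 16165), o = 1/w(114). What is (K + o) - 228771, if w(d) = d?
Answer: -6224374516292771/27207603375 ≈ -2.2877e+5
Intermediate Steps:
o = 1/114 ≈ 0.0087719
K = -2249938731/954652750 (K = -5154*1/95945 - 114579/49750 = -5154/95945 - 114579*1/49750 = -5154/95945 - 114579/49750 = -2249938731/954652750 ≈ -2.3568)
(K + o) - 228771 = (-2249938731/954652750 + 1/114) - 228771 = -63884590646/27207603375 - 228771 = -6224374516292771/27207603375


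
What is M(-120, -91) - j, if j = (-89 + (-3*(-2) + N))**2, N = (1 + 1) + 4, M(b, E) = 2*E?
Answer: -6111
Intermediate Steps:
N = 6 (N = 2 + 4 = 6)
j = 5929 (j = (-89 + (-3*(-2) + 6))**2 = (-89 + (6 + 6))**2 = (-89 + 12)**2 = (-77)**2 = 5929)
M(-120, -91) - j = 2*(-91) - 1*5929 = -182 - 5929 = -6111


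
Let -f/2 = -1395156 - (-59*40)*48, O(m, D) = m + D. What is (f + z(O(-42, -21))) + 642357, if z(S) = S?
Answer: 3206046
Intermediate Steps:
O(m, D) = D + m
f = 2563752 (f = -2*(-1395156 - (-59*40)*48) = -2*(-1395156 - (-2360)*48) = -2*(-1395156 - 1*(-113280)) = -2*(-1395156 + 113280) = -2*(-1281876) = 2563752)
(f + z(O(-42, -21))) + 642357 = (2563752 + (-21 - 42)) + 642357 = (2563752 - 63) + 642357 = 2563689 + 642357 = 3206046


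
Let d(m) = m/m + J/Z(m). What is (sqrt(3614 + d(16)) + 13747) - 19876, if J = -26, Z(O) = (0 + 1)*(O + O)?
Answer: -6129 + sqrt(57827)/4 ≈ -6068.9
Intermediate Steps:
Z(O) = 2*O (Z(O) = 1*(2*O) = 2*O)
d(m) = 1 - 13/m (d(m) = m/m - 26*1/(2*m) = 1 - 13/m)
(sqrt(3614 + d(16)) + 13747) - 19876 = (sqrt(3614 + (-13 + 16)/16) + 13747) - 19876 = (sqrt(3614 + (1/16)*3) + 13747) - 19876 = (sqrt(3614 + 3/16) + 13747) - 19876 = (sqrt(57827/16) + 13747) - 19876 = (sqrt(57827)/4 + 13747) - 19876 = (13747 + sqrt(57827)/4) - 19876 = -6129 + sqrt(57827)/4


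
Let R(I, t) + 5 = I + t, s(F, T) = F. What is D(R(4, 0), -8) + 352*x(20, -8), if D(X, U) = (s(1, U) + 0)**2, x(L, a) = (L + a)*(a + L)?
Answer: 50689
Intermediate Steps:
R(I, t) = -5 + I + t (R(I, t) = -5 + (I + t) = -5 + I + t)
x(L, a) = (L + a)**2 (x(L, a) = (L + a)*(L + a) = (L + a)**2)
D(X, U) = 1 (D(X, U) = (1 + 0)**2 = 1**2 = 1)
D(R(4, 0), -8) + 352*x(20, -8) = 1 + 352*(20 - 8)**2 = 1 + 352*12**2 = 1 + 352*144 = 1 + 50688 = 50689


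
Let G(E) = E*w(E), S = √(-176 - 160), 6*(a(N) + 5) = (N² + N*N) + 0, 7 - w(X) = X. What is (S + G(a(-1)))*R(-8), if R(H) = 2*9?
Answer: -980 + 72*I*√21 ≈ -980.0 + 329.95*I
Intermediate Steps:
w(X) = 7 - X
a(N) = -5 + N²/3 (a(N) = -5 + ((N² + N*N) + 0)/6 = -5 + ((N² + N²) + 0)/6 = -5 + (2*N² + 0)/6 = -5 + (2*N²)/6 = -5 + N²/3)
R(H) = 18
S = 4*I*√21 (S = √(-336) = 4*I*√21 ≈ 18.33*I)
G(E) = E*(7 - E)
(S + G(a(-1)))*R(-8) = (4*I*√21 + (-5 + (⅓)*(-1)²)*(7 - (-5 + (⅓)*(-1)²)))*18 = (4*I*√21 + (-5 + (⅓)*1)*(7 - (-5 + (⅓)*1)))*18 = (4*I*√21 + (-5 + ⅓)*(7 - (-5 + ⅓)))*18 = (4*I*√21 - 14*(7 - 1*(-14/3))/3)*18 = (4*I*√21 - 14*(7 + 14/3)/3)*18 = (4*I*√21 - 14/3*35/3)*18 = (4*I*√21 - 490/9)*18 = (-490/9 + 4*I*√21)*18 = -980 + 72*I*√21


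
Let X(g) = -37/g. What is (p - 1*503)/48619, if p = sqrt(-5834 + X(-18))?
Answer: -503/48619 + 5*I*sqrt(8398)/291714 ≈ -0.010346 + 0.0015707*I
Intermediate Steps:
p = 5*I*sqrt(8398)/6 (p = sqrt(-5834 - 37/(-18)) = sqrt(-5834 - 37*(-1/18)) = sqrt(-5834 + 37/18) = sqrt(-104975/18) = 5*I*sqrt(8398)/6 ≈ 76.367*I)
(p - 1*503)/48619 = (5*I*sqrt(8398)/6 - 1*503)/48619 = (5*I*sqrt(8398)/6 - 503)*(1/48619) = (-503 + 5*I*sqrt(8398)/6)*(1/48619) = -503/48619 + 5*I*sqrt(8398)/291714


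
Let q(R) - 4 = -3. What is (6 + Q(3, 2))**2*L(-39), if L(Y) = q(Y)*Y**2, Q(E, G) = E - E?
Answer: 54756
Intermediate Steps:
Q(E, G) = 0
q(R) = 1 (q(R) = 4 - 3 = 1)
L(Y) = Y**2 (L(Y) = 1*Y**2 = Y**2)
(6 + Q(3, 2))**2*L(-39) = (6 + 0)**2*(-39)**2 = 6**2*1521 = 36*1521 = 54756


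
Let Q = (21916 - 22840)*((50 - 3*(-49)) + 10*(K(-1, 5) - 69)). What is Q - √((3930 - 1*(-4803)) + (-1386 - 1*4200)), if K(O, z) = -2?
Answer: 474012 - √3147 ≈ 4.7396e+5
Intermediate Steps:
Q = 474012 (Q = (21916 - 22840)*((50 - 3*(-49)) + 10*(-2 - 69)) = -924*((50 + 147) + 10*(-71)) = -924*(197 - 710) = -924*(-513) = 474012)
Q - √((3930 - 1*(-4803)) + (-1386 - 1*4200)) = 474012 - √((3930 - 1*(-4803)) + (-1386 - 1*4200)) = 474012 - √((3930 + 4803) + (-1386 - 4200)) = 474012 - √(8733 - 5586) = 474012 - √3147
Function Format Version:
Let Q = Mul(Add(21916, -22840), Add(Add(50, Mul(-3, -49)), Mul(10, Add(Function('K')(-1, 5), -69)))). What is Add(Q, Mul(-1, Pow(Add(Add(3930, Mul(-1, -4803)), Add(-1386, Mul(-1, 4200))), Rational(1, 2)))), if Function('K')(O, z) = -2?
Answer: Add(474012, Mul(-1, Pow(3147, Rational(1, 2)))) ≈ 4.7396e+5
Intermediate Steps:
Q = 474012 (Q = Mul(Add(21916, -22840), Add(Add(50, Mul(-3, -49)), Mul(10, Add(-2, -69)))) = Mul(-924, Add(Add(50, 147), Mul(10, -71))) = Mul(-924, Add(197, -710)) = Mul(-924, -513) = 474012)
Add(Q, Mul(-1, Pow(Add(Add(3930, Mul(-1, -4803)), Add(-1386, Mul(-1, 4200))), Rational(1, 2)))) = Add(474012, Mul(-1, Pow(Add(Add(3930, Mul(-1, -4803)), Add(-1386, Mul(-1, 4200))), Rational(1, 2)))) = Add(474012, Mul(-1, Pow(Add(Add(3930, 4803), Add(-1386, -4200)), Rational(1, 2)))) = Add(474012, Mul(-1, Pow(Add(8733, -5586), Rational(1, 2)))) = Add(474012, Mul(-1, Pow(3147, Rational(1, 2))))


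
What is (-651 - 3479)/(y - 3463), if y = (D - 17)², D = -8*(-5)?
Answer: 2065/1467 ≈ 1.4076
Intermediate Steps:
D = 40
y = 529 (y = (40 - 17)² = 23² = 529)
(-651 - 3479)/(y - 3463) = (-651 - 3479)/(529 - 3463) = -4130/(-2934) = -4130*(-1/2934) = 2065/1467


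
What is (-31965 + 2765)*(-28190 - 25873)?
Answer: 1578639600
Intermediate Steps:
(-31965 + 2765)*(-28190 - 25873) = -29200*(-54063) = 1578639600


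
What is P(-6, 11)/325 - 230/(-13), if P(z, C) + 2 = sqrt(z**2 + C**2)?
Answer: 5748/325 + sqrt(157)/325 ≈ 17.725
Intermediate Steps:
P(z, C) = -2 + sqrt(C**2 + z**2) (P(z, C) = -2 + sqrt(z**2 + C**2) = -2 + sqrt(C**2 + z**2))
P(-6, 11)/325 - 230/(-13) = (-2 + sqrt(11**2 + (-6)**2))/325 - 230/(-13) = (-2 + sqrt(121 + 36))*(1/325) - 230*(-1/13) = (-2 + sqrt(157))*(1/325) + 230/13 = (-2/325 + sqrt(157)/325) + 230/13 = 5748/325 + sqrt(157)/325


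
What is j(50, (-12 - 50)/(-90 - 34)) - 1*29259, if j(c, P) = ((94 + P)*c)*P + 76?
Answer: -53641/2 ≈ -26821.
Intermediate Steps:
j(c, P) = 76 + P*c*(94 + P) (j(c, P) = (c*(94 + P))*P + 76 = P*c*(94 + P) + 76 = 76 + P*c*(94 + P))
j(50, (-12 - 50)/(-90 - 34)) - 1*29259 = (76 + 50*((-12 - 50)/(-90 - 34))² + 94*((-12 - 50)/(-90 - 34))*50) - 1*29259 = (76 + 50*(-62/(-124))² + 94*(-62/(-124))*50) - 29259 = (76 + 50*(-62*(-1/124))² + 94*(-62*(-1/124))*50) - 29259 = (76 + 50*(½)² + 94*(½)*50) - 29259 = (76 + 50*(¼) + 2350) - 29259 = (76 + 25/2 + 2350) - 29259 = 4877/2 - 29259 = -53641/2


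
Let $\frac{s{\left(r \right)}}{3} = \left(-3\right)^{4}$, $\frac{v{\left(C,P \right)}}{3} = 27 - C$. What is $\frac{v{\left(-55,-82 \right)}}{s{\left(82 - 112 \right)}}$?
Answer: $\frac{82}{81} \approx 1.0123$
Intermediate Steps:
$v{\left(C,P \right)} = 81 - 3 C$ ($v{\left(C,P \right)} = 3 \left(27 - C\right) = 81 - 3 C$)
$s{\left(r \right)} = 243$ ($s{\left(r \right)} = 3 \left(-3\right)^{4} = 3 \cdot 81 = 243$)
$\frac{v{\left(-55,-82 \right)}}{s{\left(82 - 112 \right)}} = \frac{81 - -165}{243} = \left(81 + 165\right) \frac{1}{243} = 246 \cdot \frac{1}{243} = \frac{82}{81}$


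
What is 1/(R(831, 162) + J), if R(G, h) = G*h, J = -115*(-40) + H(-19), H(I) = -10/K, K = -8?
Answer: 4/556893 ≈ 7.1827e-6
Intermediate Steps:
H(I) = 5/4 (H(I) = -10/(-8) = -10*(-1/8) = 5/4)
J = 18405/4 (J = -115*(-40) + 5/4 = 4600 + 5/4 = 18405/4 ≈ 4601.3)
1/(R(831, 162) + J) = 1/(831*162 + 18405/4) = 1/(134622 + 18405/4) = 1/(556893/4) = 4/556893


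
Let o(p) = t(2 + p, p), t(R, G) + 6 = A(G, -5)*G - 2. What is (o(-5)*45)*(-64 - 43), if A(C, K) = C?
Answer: -81855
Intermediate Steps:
t(R, G) = -8 + G**2 (t(R, G) = -6 + (G*G - 2) = -6 + (G**2 - 2) = -6 + (-2 + G**2) = -8 + G**2)
o(p) = -8 + p**2
(o(-5)*45)*(-64 - 43) = ((-8 + (-5)**2)*45)*(-64 - 43) = ((-8 + 25)*45)*(-107) = (17*45)*(-107) = 765*(-107) = -81855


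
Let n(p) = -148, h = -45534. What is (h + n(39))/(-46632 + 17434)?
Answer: 1757/1123 ≈ 1.5646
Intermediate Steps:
(h + n(39))/(-46632 + 17434) = (-45534 - 148)/(-46632 + 17434) = -45682/(-29198) = -45682*(-1/29198) = 1757/1123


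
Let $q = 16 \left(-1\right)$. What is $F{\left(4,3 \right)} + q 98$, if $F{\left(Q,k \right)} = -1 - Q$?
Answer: $-1573$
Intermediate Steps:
$q = -16$
$F{\left(4,3 \right)} + q 98 = \left(-1 - 4\right) - 1568 = -5 - 1568 = -1573$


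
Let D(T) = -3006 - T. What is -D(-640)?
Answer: 2366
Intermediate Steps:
-D(-640) = -(-3006 - 1*(-640)) = -(-3006 + 640) = -1*(-2366) = 2366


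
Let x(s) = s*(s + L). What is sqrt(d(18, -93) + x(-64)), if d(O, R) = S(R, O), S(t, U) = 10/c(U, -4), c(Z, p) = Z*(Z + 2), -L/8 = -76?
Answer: 5*I*sqrt(50135)/6 ≈ 186.59*I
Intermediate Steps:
L = 608 (L = -8*(-76) = 608)
c(Z, p) = Z*(2 + Z)
S(t, U) = 10/(U*(2 + U)) (S(t, U) = 10/((U*(2 + U))) = 10*(1/(U*(2 + U))) = 10/(U*(2 + U)))
d(O, R) = 10/(O*(2 + O))
x(s) = s*(608 + s) (x(s) = s*(s + 608) = s*(608 + s))
sqrt(d(18, -93) + x(-64)) = sqrt(10/(18*(2 + 18)) - 64*(608 - 64)) = sqrt(10*(1/18)/20 - 64*544) = sqrt(10*(1/18)*(1/20) - 34816) = sqrt(1/36 - 34816) = sqrt(-1253375/36) = 5*I*sqrt(50135)/6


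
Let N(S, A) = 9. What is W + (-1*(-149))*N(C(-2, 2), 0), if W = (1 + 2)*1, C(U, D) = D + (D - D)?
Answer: 1344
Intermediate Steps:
C(U, D) = D (C(U, D) = D + 0 = D)
W = 3 (W = 3*1 = 3)
W + (-1*(-149))*N(C(-2, 2), 0) = 3 - 1*(-149)*9 = 3 + 149*9 = 3 + 1341 = 1344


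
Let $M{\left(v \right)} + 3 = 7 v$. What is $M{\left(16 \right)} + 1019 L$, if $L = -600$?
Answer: $-611291$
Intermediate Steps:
$M{\left(v \right)} = -3 + 7 v$
$M{\left(16 \right)} + 1019 L = \left(-3 + 7 \cdot 16\right) + 1019 \left(-600\right) = \left(-3 + 112\right) - 611400 = 109 - 611400 = -611291$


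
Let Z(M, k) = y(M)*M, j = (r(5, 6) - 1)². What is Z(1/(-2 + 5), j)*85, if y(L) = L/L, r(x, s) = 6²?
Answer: 85/3 ≈ 28.333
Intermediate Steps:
r(x, s) = 36
y(L) = 1
j = 1225 (j = (36 - 1)² = 35² = 1225)
Z(M, k) = M (Z(M, k) = 1*M = M)
Z(1/(-2 + 5), j)*85 = 85/(-2 + 5) = 85/3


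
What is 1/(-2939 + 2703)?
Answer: -1/236 ≈ -0.0042373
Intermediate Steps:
1/(-2939 + 2703) = 1/(-236) = -1/236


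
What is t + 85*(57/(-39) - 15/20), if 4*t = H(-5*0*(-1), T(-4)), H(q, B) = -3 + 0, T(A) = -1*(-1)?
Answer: -4907/26 ≈ -188.73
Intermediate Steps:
T(A) = 1
H(q, B) = -3
t = -¾ (t = (¼)*(-3) = -¾ ≈ -0.75000)
t + 85*(57/(-39) - 15/20) = -¾ + 85*(57/(-39) - 15/20) = -¾ + 85*(57*(-1/39) - 15*1/20) = -¾ + 85*(-19/13 - ¾) = -¾ + 85*(-115/52) = -¾ - 9775/52 = -4907/26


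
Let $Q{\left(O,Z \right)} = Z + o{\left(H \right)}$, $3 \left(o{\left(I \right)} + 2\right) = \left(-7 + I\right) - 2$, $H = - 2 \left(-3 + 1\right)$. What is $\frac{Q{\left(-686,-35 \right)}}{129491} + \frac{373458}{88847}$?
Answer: $\frac{145068043382}{34514660631} \approx 4.2031$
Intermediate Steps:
$H = 4$ ($H = \left(-2\right) \left(-2\right) = 4$)
$o{\left(I \right)} = -5 + \frac{I}{3}$ ($o{\left(I \right)} = -2 + \frac{\left(-7 + I\right) - 2}{3} = -2 + \frac{-9 + I}{3} = -2 + \left(-3 + \frac{I}{3}\right) = -5 + \frac{I}{3}$)
$Q{\left(O,Z \right)} = - \frac{11}{3} + Z$ ($Q{\left(O,Z \right)} = Z + \left(-5 + \frac{1}{3} \cdot 4\right) = Z + \left(-5 + \frac{4}{3}\right) = Z - \frac{11}{3} = - \frac{11}{3} + Z$)
$\frac{Q{\left(-686,-35 \right)}}{129491} + \frac{373458}{88847} = \frac{- \frac{11}{3} - 35}{129491} + \frac{373458}{88847} = \left(- \frac{116}{3}\right) \frac{1}{129491} + 373458 \cdot \frac{1}{88847} = - \frac{116}{388473} + \frac{373458}{88847} = \frac{145068043382}{34514660631}$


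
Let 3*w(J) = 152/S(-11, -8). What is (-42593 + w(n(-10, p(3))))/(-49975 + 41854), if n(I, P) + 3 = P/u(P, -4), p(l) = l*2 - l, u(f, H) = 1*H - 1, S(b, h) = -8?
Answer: 127798/24363 ≈ 5.2456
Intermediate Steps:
u(f, H) = -1 + H (u(f, H) = H - 1 = -1 + H)
p(l) = l (p(l) = 2*l - l = l)
n(I, P) = -3 - P/5 (n(I, P) = -3 + P/(-1 - 4) = -3 + P/(-5) = -3 + P*(-1/5) = -3 - P/5)
w(J) = -19/3 (w(J) = (152/(-8))/3 = (152*(-1/8))/3 = (1/3)*(-19) = -19/3)
(-42593 + w(n(-10, p(3))))/(-49975 + 41854) = (-42593 - 19/3)/(-49975 + 41854) = -127798/3/(-8121) = -127798/3*(-1/8121) = 127798/24363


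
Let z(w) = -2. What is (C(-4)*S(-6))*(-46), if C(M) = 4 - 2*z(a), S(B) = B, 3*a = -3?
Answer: 2208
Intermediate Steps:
a = -1 (a = (⅓)*(-3) = -1)
C(M) = 8 (C(M) = 4 - 2*(-2) = 4 + 4 = 8)
(C(-4)*S(-6))*(-46) = (8*(-6))*(-46) = -48*(-46) = 2208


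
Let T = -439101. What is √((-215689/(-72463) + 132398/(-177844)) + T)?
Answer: I*√18231117195549776879041390/6443554886 ≈ 662.65*I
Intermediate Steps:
√((-215689/(-72463) + 132398/(-177844)) + T) = √((-215689/(-72463) + 132398/(-177844)) - 439101) = √((-215689*(-1/72463) + 132398*(-1/177844)) - 439101) = √((215689/72463 - 66199/88922) - 439101) = √(14382519121/6443554886 - 439101) = √(-2829357011478365/6443554886) = I*√18231117195549776879041390/6443554886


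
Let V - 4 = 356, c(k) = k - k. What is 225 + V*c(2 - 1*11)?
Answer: 225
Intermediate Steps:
c(k) = 0
V = 360 (V = 4 + 356 = 360)
225 + V*c(2 - 1*11) = 225 + 360*0 = 225 + 0 = 225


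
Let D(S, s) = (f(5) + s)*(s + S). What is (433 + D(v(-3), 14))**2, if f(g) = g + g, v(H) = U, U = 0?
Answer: 591361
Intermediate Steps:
v(H) = 0
f(g) = 2*g
D(S, s) = (10 + s)*(S + s) (D(S, s) = (2*5 + s)*(s + S) = (10 + s)*(S + s))
(433 + D(v(-3), 14))**2 = (433 + (14**2 + 10*0 + 10*14 + 0*14))**2 = (433 + (196 + 0 + 140 + 0))**2 = (433 + 336)**2 = 769**2 = 591361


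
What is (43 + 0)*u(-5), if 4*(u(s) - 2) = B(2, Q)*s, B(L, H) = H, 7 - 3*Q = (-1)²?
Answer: -43/2 ≈ -21.500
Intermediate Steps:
Q = 2 (Q = 7/3 - ⅓*(-1)² = 7/3 - ⅓*1 = 7/3 - ⅓ = 2)
u(s) = 2 + s/2 (u(s) = 2 + (2*s)/4 = 2 + s/2)
(43 + 0)*u(-5) = (43 + 0)*(2 + (½)*(-5)) = 43*(2 - 5/2) = 43*(-½) = -43/2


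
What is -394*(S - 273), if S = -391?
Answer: 261616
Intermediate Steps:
-394*(S - 273) = -394*(-391 - 273) = -394*(-664) = 261616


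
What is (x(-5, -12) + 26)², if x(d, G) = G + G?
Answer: 4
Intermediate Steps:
x(d, G) = 2*G
(x(-5, -12) + 26)² = (2*(-12) + 26)² = (-24 + 26)² = 2² = 4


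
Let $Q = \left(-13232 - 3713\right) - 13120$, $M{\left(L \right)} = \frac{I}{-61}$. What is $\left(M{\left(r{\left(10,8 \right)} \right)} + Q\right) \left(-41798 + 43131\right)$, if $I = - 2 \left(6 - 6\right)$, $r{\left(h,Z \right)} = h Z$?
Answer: $-40076645$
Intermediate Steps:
$r{\left(h,Z \right)} = Z h$
$I = 0$ ($I = \left(-2\right) 0 = 0$)
$M{\left(L \right)} = 0$ ($M{\left(L \right)} = \frac{0}{-61} = 0 \left(- \frac{1}{61}\right) = 0$)
$Q = -30065$ ($Q = -16945 - 13120 = -30065$)
$\left(M{\left(r{\left(10,8 \right)} \right)} + Q\right) \left(-41798 + 43131\right) = \left(0 - 30065\right) \left(-41798 + 43131\right) = \left(-30065\right) 1333 = -40076645$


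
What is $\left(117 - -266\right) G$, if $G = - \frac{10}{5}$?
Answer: $-766$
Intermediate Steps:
$G = -2$ ($G = \left(-10\right) \frac{1}{5} = -2$)
$\left(117 - -266\right) G = \left(117 - -266\right) \left(-2\right) = \left(117 + 266\right) \left(-2\right) = 383 \left(-2\right) = -766$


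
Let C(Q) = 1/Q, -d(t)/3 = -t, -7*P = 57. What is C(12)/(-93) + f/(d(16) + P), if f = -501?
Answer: -14029/1116 ≈ -12.571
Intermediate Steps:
P = -57/7 (P = -⅐*57 = -57/7 ≈ -8.1429)
d(t) = 3*t (d(t) = -(-3)*t = 3*t)
C(12)/(-93) + f/(d(16) + P) = 1/(12*(-93)) - 501/(3*16 - 57/7) = (1/12)*(-1/93) - 501/(48 - 57/7) = -1/1116 - 501/279/7 = -1/1116 - 501*7/279 = -1/1116 - 1169/93 = -14029/1116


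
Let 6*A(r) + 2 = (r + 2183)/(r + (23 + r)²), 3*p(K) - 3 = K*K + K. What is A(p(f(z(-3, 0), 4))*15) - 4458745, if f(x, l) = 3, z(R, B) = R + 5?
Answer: -43156195705/9679 ≈ -4.4587e+6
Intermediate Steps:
z(R, B) = 5 + R
p(K) = 1 + K/3 + K²/3 (p(K) = 1 + (K*K + K)/3 = 1 + (K² + K)/3 = 1 + (K + K²)/3 = 1 + (K/3 + K²/3) = 1 + K/3 + K²/3)
A(r) = -⅓ + (2183 + r)/(6*(r + (23 + r)²)) (A(r) = -⅓ + ((r + 2183)/(r + (23 + r)²))/6 = -⅓ + ((2183 + r)/(r + (23 + r)²))/6 = -⅓ + (2183 + r)/(6*(r + (23 + r)²)))
A(p(f(z(-3, 0), 4))*15) - 4458745 = (2183 - (1 + (⅓)*3 + (⅓)*3²)*15 - 2*(23 + (1 + (⅓)*3 + (⅓)*3²)*15)²)/(6*((1 + (⅓)*3 + (⅓)*3²)*15 + (23 + (1 + (⅓)*3 + (⅓)*3²)*15)²)) - 4458745 = (2183 - (1 + 1 + (⅓)*9)*15 - 2*(23 + (1 + 1 + (⅓)*9)*15)²)/(6*((1 + 1 + (⅓)*9)*15 + (23 + (1 + 1 + (⅓)*9)*15)²)) - 4458745 = (2183 - (1 + 1 + 3)*15 - 2*(23 + (1 + 1 + 3)*15)²)/(6*((1 + 1 + 3)*15 + (23 + (1 + 1 + 3)*15)²)) - 4458745 = (2183 - 5*15 - 2*(23 + 5*15)²)/(6*(5*15 + (23 + 5*15)²)) - 4458745 = (2183 - 1*75 - 2*(23 + 75)²)/(6*(75 + (23 + 75)²)) - 4458745 = (2183 - 75 - 2*98²)/(6*(75 + 98²)) - 4458745 = (2183 - 75 - 2*9604)/(6*(75 + 9604)) - 4458745 = (⅙)*(2183 - 75 - 19208)/9679 - 4458745 = (⅙)*(1/9679)*(-17100) - 4458745 = -2850/9679 - 4458745 = -43156195705/9679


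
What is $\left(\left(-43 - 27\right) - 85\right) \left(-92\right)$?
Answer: $14260$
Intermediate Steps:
$\left(\left(-43 - 27\right) - 85\right) \left(-92\right) = \left(-70 - 85\right) \left(-92\right) = \left(-155\right) \left(-92\right) = 14260$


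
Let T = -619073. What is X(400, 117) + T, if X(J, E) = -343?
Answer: -619416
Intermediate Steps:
X(400, 117) + T = -343 - 619073 = -619416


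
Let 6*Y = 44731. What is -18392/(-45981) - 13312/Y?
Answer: -2849901880/2056776111 ≈ -1.3856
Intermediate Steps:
Y = 44731/6 (Y = (⅙)*44731 = 44731/6 ≈ 7455.2)
-18392/(-45981) - 13312/Y = -18392/(-45981) - 13312/44731/6 = -18392*(-1/45981) - 13312*6/44731 = 18392/45981 - 79872/44731 = -2849901880/2056776111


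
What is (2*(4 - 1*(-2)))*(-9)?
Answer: -108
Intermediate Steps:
(2*(4 - 1*(-2)))*(-9) = (2*(4 + 2))*(-9) = (2*6)*(-9) = 12*(-9) = -108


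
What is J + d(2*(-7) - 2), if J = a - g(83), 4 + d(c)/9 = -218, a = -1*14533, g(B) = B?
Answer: -16614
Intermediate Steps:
a = -14533
d(c) = -1998 (d(c) = -36 + 9*(-218) = -36 - 1962 = -1998)
J = -14616 (J = -14533 - 1*83 = -14533 - 83 = -14616)
J + d(2*(-7) - 2) = -14616 - 1998 = -16614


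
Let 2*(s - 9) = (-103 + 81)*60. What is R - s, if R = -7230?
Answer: -6579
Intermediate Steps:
s = -651 (s = 9 + ((-103 + 81)*60)/2 = 9 + (-22*60)/2 = 9 + (½)*(-1320) = 9 - 660 = -651)
R - s = -7230 - 1*(-651) = -7230 + 651 = -6579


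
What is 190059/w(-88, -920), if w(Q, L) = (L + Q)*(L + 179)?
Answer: 63353/248976 ≈ 0.25445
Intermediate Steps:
w(Q, L) = (179 + L)*(L + Q) (w(Q, L) = (L + Q)*(179 + L) = (179 + L)*(L + Q))
190059/w(-88, -920) = 190059/((-920)**2 + 179*(-920) + 179*(-88) - 920*(-88)) = 190059/(846400 - 164680 - 15752 + 80960) = 190059/746928 = 190059*(1/746928) = 63353/248976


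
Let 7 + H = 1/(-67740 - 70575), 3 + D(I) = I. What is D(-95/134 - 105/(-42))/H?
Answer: 11203515/64869802 ≈ 0.17271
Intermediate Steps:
D(I) = -3 + I
H = -968206/138315 (H = -7 + 1/(-67740 - 70575) = -7 + 1/(-138315) = -7 - 1/138315 = -968206/138315 ≈ -7.0000)
D(-95/134 - 105/(-42))/H = (-3 + (-95/134 - 105/(-42)))/(-968206/138315) = (-3 + (-95*1/134 - 105*(-1/42)))*(-138315/968206) = (-3 + (-95/134 + 5/2))*(-138315/968206) = (-3 + 120/67)*(-138315/968206) = -81/67*(-138315/968206) = 11203515/64869802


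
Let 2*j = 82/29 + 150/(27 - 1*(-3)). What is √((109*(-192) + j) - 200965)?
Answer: I*√746434886/58 ≈ 471.05*I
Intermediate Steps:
j = 227/58 (j = (82/29 + 150/(27 - 1*(-3)))/2 = (82*(1/29) + 150/(27 + 3))/2 = (82/29 + 150/30)/2 = (82/29 + 150*(1/30))/2 = (82/29 + 5)/2 = (½)*(227/29) = 227/58 ≈ 3.9138)
√((109*(-192) + j) - 200965) = √((109*(-192) + 227/58) - 200965) = √((-20928 + 227/58) - 200965) = √(-1213597/58 - 200965) = √(-12869567/58) = I*√746434886/58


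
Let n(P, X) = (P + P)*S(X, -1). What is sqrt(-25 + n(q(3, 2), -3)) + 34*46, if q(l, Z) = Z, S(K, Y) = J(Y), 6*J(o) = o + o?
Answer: 1564 + I*sqrt(237)/3 ≈ 1564.0 + 5.1316*I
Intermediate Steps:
J(o) = o/3 (J(o) = (o + o)/6 = (2*o)/6 = o/3)
S(K, Y) = Y/3
n(P, X) = -2*P/3 (n(P, X) = (P + P)*((1/3)*(-1)) = (2*P)*(-1/3) = -2*P/3)
sqrt(-25 + n(q(3, 2), -3)) + 34*46 = sqrt(-25 - 2/3*2) + 34*46 = sqrt(-25 - 4/3) + 1564 = sqrt(-79/3) + 1564 = I*sqrt(237)/3 + 1564 = 1564 + I*sqrt(237)/3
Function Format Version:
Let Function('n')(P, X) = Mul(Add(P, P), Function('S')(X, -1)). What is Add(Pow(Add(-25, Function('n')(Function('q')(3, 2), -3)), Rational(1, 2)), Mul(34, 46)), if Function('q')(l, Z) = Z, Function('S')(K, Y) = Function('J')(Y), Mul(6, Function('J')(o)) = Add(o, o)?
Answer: Add(1564, Mul(Rational(1, 3), I, Pow(237, Rational(1, 2)))) ≈ Add(1564.0, Mul(5.1316, I))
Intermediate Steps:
Function('J')(o) = Mul(Rational(1, 3), o) (Function('J')(o) = Mul(Rational(1, 6), Add(o, o)) = Mul(Rational(1, 6), Mul(2, o)) = Mul(Rational(1, 3), o))
Function('S')(K, Y) = Mul(Rational(1, 3), Y)
Function('n')(P, X) = Mul(Rational(-2, 3), P) (Function('n')(P, X) = Mul(Add(P, P), Mul(Rational(1, 3), -1)) = Mul(Mul(2, P), Rational(-1, 3)) = Mul(Rational(-2, 3), P))
Add(Pow(Add(-25, Function('n')(Function('q')(3, 2), -3)), Rational(1, 2)), Mul(34, 46)) = Add(Pow(Add(-25, Mul(Rational(-2, 3), 2)), Rational(1, 2)), Mul(34, 46)) = Add(Pow(Add(-25, Rational(-4, 3)), Rational(1, 2)), 1564) = Add(Pow(Rational(-79, 3), Rational(1, 2)), 1564) = Add(Mul(Rational(1, 3), I, Pow(237, Rational(1, 2))), 1564) = Add(1564, Mul(Rational(1, 3), I, Pow(237, Rational(1, 2))))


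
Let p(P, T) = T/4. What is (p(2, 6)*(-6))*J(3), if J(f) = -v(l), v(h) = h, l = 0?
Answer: 0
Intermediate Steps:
p(P, T) = T/4 (p(P, T) = T*(¼) = T/4)
J(f) = 0 (J(f) = -1*0 = 0)
(p(2, 6)*(-6))*J(3) = (((¼)*6)*(-6))*0 = ((3/2)*(-6))*0 = -9*0 = 0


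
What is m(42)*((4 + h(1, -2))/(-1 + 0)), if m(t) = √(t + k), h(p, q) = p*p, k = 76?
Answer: -5*√118 ≈ -54.314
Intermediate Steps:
h(p, q) = p²
m(t) = √(76 + t) (m(t) = √(t + 76) = √(76 + t))
m(42)*((4 + h(1, -2))/(-1 + 0)) = √(76 + 42)*((4 + 1²)/(-1 + 0)) = √118*((4 + 1)/(-1)) = √118*(5*(-1)) = √118*(-5) = -5*√118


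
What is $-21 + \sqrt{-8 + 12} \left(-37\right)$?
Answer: $-95$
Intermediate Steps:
$-21 + \sqrt{-8 + 12} \left(-37\right) = -21 + \sqrt{4} \left(-37\right) = -21 + 2 \left(-37\right) = -21 - 74 = -95$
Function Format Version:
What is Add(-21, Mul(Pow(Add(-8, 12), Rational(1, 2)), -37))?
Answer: -95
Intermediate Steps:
Add(-21, Mul(Pow(Add(-8, 12), Rational(1, 2)), -37)) = Add(-21, Mul(Pow(4, Rational(1, 2)), -37)) = Add(-21, Mul(2, -37)) = Add(-21, -74) = -95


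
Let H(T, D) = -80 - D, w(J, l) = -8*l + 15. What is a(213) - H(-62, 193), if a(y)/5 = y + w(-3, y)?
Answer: -7107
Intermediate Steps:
w(J, l) = 15 - 8*l
a(y) = 75 - 35*y (a(y) = 5*(y + (15 - 8*y)) = 5*(15 - 7*y) = 75 - 35*y)
a(213) - H(-62, 193) = (75 - 35*213) - (-80 - 1*193) = (75 - 7455) - (-80 - 193) = -7380 - 1*(-273) = -7380 + 273 = -7107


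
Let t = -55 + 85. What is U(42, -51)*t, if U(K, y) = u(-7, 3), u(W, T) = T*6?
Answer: 540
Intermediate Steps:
u(W, T) = 6*T
U(K, y) = 18 (U(K, y) = 6*3 = 18)
t = 30
U(42, -51)*t = 18*30 = 540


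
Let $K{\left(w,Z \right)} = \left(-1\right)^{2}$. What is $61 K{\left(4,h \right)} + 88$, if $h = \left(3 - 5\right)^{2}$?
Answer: $149$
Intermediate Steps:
$h = 4$ ($h = \left(-2\right)^{2} = 4$)
$K{\left(w,Z \right)} = 1$
$61 K{\left(4,h \right)} + 88 = 61 \cdot 1 + 88 = 61 + 88 = 149$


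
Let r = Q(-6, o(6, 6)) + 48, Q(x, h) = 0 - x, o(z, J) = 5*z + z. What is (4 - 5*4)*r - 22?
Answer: -886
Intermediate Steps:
o(z, J) = 6*z
Q(x, h) = -x
r = 54 (r = -1*(-6) + 48 = 6 + 48 = 54)
(4 - 5*4)*r - 22 = (4 - 5*4)*54 - 22 = (4 - 20)*54 - 22 = -16*54 - 22 = -864 - 22 = -886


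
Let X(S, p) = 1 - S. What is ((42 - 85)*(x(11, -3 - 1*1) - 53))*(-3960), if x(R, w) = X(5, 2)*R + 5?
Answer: -15665760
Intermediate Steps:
x(R, w) = 5 - 4*R (x(R, w) = (1 - 1*5)*R + 5 = (1 - 5)*R + 5 = -4*R + 5 = 5 - 4*R)
((42 - 85)*(x(11, -3 - 1*1) - 53))*(-3960) = ((42 - 85)*((5 - 4*11) - 53))*(-3960) = -43*((5 - 44) - 53)*(-3960) = -43*(-39 - 53)*(-3960) = -43*(-92)*(-3960) = 3956*(-3960) = -15665760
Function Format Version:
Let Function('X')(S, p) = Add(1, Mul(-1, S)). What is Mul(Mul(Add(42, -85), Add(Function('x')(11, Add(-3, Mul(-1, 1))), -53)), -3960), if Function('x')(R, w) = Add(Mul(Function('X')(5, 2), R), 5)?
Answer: -15665760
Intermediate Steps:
Function('x')(R, w) = Add(5, Mul(-4, R)) (Function('x')(R, w) = Add(Mul(Add(1, Mul(-1, 5)), R), 5) = Add(Mul(Add(1, -5), R), 5) = Add(Mul(-4, R), 5) = Add(5, Mul(-4, R)))
Mul(Mul(Add(42, -85), Add(Function('x')(11, Add(-3, Mul(-1, 1))), -53)), -3960) = Mul(Mul(Add(42, -85), Add(Add(5, Mul(-4, 11)), -53)), -3960) = Mul(Mul(-43, Add(Add(5, -44), -53)), -3960) = Mul(Mul(-43, Add(-39, -53)), -3960) = Mul(Mul(-43, -92), -3960) = Mul(3956, -3960) = -15665760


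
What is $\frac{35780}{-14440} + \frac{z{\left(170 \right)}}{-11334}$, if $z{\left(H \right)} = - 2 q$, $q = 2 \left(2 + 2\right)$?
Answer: $- \frac{10132487}{4091574} \approx -2.4764$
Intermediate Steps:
$q = 8$ ($q = 2 \cdot 4 = 8$)
$z{\left(H \right)} = -16$ ($z{\left(H \right)} = \left(-2\right) 8 = -16$)
$\frac{35780}{-14440} + \frac{z{\left(170 \right)}}{-11334} = \frac{35780}{-14440} - \frac{16}{-11334} = 35780 \left(- \frac{1}{14440}\right) - - \frac{8}{5667} = - \frac{1789}{722} + \frac{8}{5667} = - \frac{10132487}{4091574}$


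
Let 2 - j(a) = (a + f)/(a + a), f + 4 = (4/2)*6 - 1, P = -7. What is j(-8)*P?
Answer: -217/16 ≈ -13.563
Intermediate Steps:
f = 7 (f = -4 + ((4/2)*6 - 1) = -4 + ((4*(1/2))*6 - 1) = -4 + (2*6 - 1) = -4 + (12 - 1) = -4 + 11 = 7)
j(a) = 2 - (7 + a)/(2*a) (j(a) = 2 - (a + 7)/(a + a) = 2 - (7 + a)/(2*a))
j(-8)*P = ((1/2)*(-7 + 3*(-8))/(-8))*(-7) = ((1/2)*(-1/8)*(-7 - 24))*(-7) = ((1/2)*(-1/8)*(-31))*(-7) = (31/16)*(-7) = -217/16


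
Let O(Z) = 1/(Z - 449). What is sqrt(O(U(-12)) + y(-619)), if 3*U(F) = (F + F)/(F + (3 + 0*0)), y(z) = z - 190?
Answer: I*sqrt(13158493298)/4033 ≈ 28.443*I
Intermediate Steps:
y(z) = -190 + z
U(F) = 2*F/(3*(3 + F)) (U(F) = ((F + F)/(F + (3 + 0*0)))/3 = ((2*F)/(F + (3 + 0)))/3 = ((2*F)/(F + 3))/3 = ((2*F)/(3 + F))/3 = (2*F/(3 + F))/3 = 2*F/(3*(3 + F)))
O(Z) = 1/(-449 + Z)
sqrt(O(U(-12)) + y(-619)) = sqrt(1/(-449 + (2/3)*(-12)/(3 - 12)) + (-190 - 619)) = sqrt(1/(-449 + (2/3)*(-12)/(-9)) - 809) = sqrt(1/(-449 + (2/3)*(-12)*(-1/9)) - 809) = sqrt(1/(-449 + 8/9) - 809) = sqrt(1/(-4033/9) - 809) = sqrt(-9/4033 - 809) = sqrt(-3262706/4033) = I*sqrt(13158493298)/4033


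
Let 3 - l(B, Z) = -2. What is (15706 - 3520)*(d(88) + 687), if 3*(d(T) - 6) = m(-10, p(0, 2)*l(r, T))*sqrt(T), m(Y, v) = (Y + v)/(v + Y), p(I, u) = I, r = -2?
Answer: 8444898 + 8124*sqrt(22) ≈ 8.4830e+6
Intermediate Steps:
l(B, Z) = 5 (l(B, Z) = 3 - 1*(-2) = 3 + 2 = 5)
m(Y, v) = 1 (m(Y, v) = (Y + v)/(Y + v) = 1)
d(T) = 6 + sqrt(T)/3 (d(T) = 6 + (1*sqrt(T))/3 = 6 + sqrt(T)/3)
(15706 - 3520)*(d(88) + 687) = (15706 - 3520)*((6 + sqrt(88)/3) + 687) = 12186*((6 + (2*sqrt(22))/3) + 687) = 12186*((6 + 2*sqrt(22)/3) + 687) = 12186*(693 + 2*sqrt(22)/3) = 8444898 + 8124*sqrt(22)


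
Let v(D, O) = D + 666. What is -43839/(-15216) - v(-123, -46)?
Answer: -2739483/5072 ≈ -540.12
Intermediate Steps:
v(D, O) = 666 + D
-43839/(-15216) - v(-123, -46) = -43839/(-15216) - (666 - 123) = -43839*(-1/15216) - 1*543 = 14613/5072 - 543 = -2739483/5072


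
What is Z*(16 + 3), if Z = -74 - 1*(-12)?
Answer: -1178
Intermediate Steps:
Z = -62 (Z = -74 + 12 = -62)
Z*(16 + 3) = -62*(16 + 3) = -62*19 = -1178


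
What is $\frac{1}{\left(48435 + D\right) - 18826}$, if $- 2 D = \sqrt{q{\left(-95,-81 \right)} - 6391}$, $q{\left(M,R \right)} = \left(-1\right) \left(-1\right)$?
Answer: $\frac{59218}{1753388957} + \frac{3 i \sqrt{710}}{1753388957} \approx 3.3773 \cdot 10^{-5} + 4.559 \cdot 10^{-8} i$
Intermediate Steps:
$q{\left(M,R \right)} = 1$
$D = - \frac{3 i \sqrt{710}}{2}$ ($D = - \frac{\sqrt{1 - 6391}}{2} = - \frac{\sqrt{-6390}}{2} = - \frac{3 i \sqrt{710}}{2} \approx - 39.969 i$)
$\frac{1}{\left(48435 + D\right) - 18826} = \frac{1}{\left(48435 - \frac{3 i \sqrt{710}}{2}\right) - 18826} = \frac{1}{29609 - \frac{3 i \sqrt{710}}{2}}$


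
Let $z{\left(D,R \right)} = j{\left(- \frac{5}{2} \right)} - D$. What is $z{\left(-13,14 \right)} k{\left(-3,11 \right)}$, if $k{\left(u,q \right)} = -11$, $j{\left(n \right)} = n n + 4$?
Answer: $- \frac{1023}{4} \approx -255.75$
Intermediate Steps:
$j{\left(n \right)} = 4 + n^{2}$ ($j{\left(n \right)} = n^{2} + 4 = 4 + n^{2}$)
$z{\left(D,R \right)} = \frac{41}{4} - D$ ($z{\left(D,R \right)} = \left(4 + \left(- \frac{5}{2}\right)^{2}\right) - D = \left(4 + \frac{25}{4}\right) - D = \frac{41}{4} - D$)
$z{\left(-13,14 \right)} k{\left(-3,11 \right)} = \left(\frac{41}{4} - -13\right) \left(-11\right) = \left(\frac{41}{4} + 13\right) \left(-11\right) = \frac{93}{4} \left(-11\right) = - \frac{1023}{4}$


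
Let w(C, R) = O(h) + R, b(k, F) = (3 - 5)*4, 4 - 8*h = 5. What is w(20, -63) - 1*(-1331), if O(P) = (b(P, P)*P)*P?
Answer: 10143/8 ≈ 1267.9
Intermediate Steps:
h = -⅛ (h = ½ - ⅛*5 = ½ - 5/8 = -⅛ ≈ -0.12500)
b(k, F) = -8 (b(k, F) = -2*4 = -8)
O(P) = -8*P² (O(P) = (-8*P)*P = -8*P²)
w(C, R) = -⅛ + R (w(C, R) = -8*(-⅛)² + R = -8*1/64 + R = -⅛ + R)
w(20, -63) - 1*(-1331) = (-⅛ - 63) - 1*(-1331) = -505/8 + 1331 = 10143/8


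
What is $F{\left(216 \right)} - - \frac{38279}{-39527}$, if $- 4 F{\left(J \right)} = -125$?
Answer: $\frac{4787759}{158108} \approx 30.282$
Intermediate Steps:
$F{\left(J \right)} = \frac{125}{4}$ ($F{\left(J \right)} = \left(- \frac{1}{4}\right) \left(-125\right) = \frac{125}{4}$)
$F{\left(216 \right)} - - \frac{38279}{-39527} = \frac{125}{4} - - \frac{38279}{-39527} = \frac{125}{4} - \left(-38279\right) \left(- \frac{1}{39527}\right) = \frac{125}{4} - \frac{38279}{39527} = \frac{4787759}{158108}$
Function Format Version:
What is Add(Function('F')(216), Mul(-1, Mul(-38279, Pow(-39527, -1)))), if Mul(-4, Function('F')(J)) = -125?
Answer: Rational(4787759, 158108) ≈ 30.282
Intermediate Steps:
Function('F')(J) = Rational(125, 4) (Function('F')(J) = Mul(Rational(-1, 4), -125) = Rational(125, 4))
Add(Function('F')(216), Mul(-1, Mul(-38279, Pow(-39527, -1)))) = Add(Rational(125, 4), Mul(-1, Mul(-38279, Pow(-39527, -1)))) = Add(Rational(125, 4), Mul(-1, Mul(-38279, Rational(-1, 39527)))) = Add(Rational(125, 4), Mul(-1, Rational(38279, 39527))) = Add(Rational(125, 4), Rational(-38279, 39527)) = Rational(4787759, 158108)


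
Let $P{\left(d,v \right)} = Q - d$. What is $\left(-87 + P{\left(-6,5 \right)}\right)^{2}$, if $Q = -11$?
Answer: $8464$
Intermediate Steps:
$P{\left(d,v \right)} = -11 - d$
$\left(-87 + P{\left(-6,5 \right)}\right)^{2} = \left(-87 - 5\right)^{2} = \left(-92\right)^{2} = 8464$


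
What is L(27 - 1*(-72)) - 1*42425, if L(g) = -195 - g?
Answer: -42719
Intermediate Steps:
L(27 - 1*(-72)) - 1*42425 = (-195 - (27 - 1*(-72))) - 1*42425 = (-195 - (27 + 72)) - 42425 = (-195 - 1*99) - 42425 = (-195 - 99) - 42425 = -294 - 42425 = -42719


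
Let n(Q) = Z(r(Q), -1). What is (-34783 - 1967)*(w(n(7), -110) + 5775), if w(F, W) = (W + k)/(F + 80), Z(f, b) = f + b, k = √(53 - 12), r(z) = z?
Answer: -9123922500/43 - 18375*√41/43 ≈ -2.1219e+8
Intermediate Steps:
k = √41 ≈ 6.4031
Z(f, b) = b + f
n(Q) = -1 + Q
w(F, W) = (W + √41)/(80 + F) (w(F, W) = (W + √41)/(F + 80) = (W + √41)/(80 + F))
(-34783 - 1967)*(w(n(7), -110) + 5775) = (-34783 - 1967)*((-110 + √41)/(80 + (-1 + 7)) + 5775) = -36750*((-110 + √41)/(80 + 6) + 5775) = -36750*((-110 + √41)/86 + 5775) = -36750*((-55/43 + √41/86) + 5775) = -36750*(248270/43 + √41/86) = -9123922500/43 - 18375*√41/43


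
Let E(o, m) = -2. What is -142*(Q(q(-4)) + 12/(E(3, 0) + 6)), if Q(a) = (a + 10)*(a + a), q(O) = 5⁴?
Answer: -112712926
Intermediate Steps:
q(O) = 625
Q(a) = 2*a*(10 + a) (Q(a) = (10 + a)*(2*a) = 2*a*(10 + a))
-142*(Q(q(-4)) + 12/(E(3, 0) + 6)) = -142*(2*625*(10 + 625) + 12/(-2 + 6)) = -142*(2*625*635 + 12/4) = -142*(793750 + (¼)*12) = -142*(793750 + 3) = -142*793753 = -112712926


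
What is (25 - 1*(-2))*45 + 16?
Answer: 1231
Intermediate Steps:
(25 - 1*(-2))*45 + 16 = (25 + 2)*45 + 16 = 27*45 + 16 = 1215 + 16 = 1231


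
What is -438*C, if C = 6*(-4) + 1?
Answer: 10074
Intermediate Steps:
C = -23 (C = -24 + 1 = -23)
-438*C = -438*(-23) = 10074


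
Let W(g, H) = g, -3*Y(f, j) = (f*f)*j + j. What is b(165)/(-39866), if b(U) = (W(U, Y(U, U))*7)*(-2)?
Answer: 1155/19933 ≈ 0.057944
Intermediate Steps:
Y(f, j) = -j/3 - j*f²/3 (Y(f, j) = -((f*f)*j + j)/3 = -(f²*j + j)/3 = -(j*f² + j)/3 = -(j + j*f²)/3 = -j/3 - j*f²/3)
b(U) = -14*U (b(U) = (U*7)*(-2) = (7*U)*(-2) = -14*U)
b(165)/(-39866) = -14*165/(-39866) = -2310*(-1/39866) = 1155/19933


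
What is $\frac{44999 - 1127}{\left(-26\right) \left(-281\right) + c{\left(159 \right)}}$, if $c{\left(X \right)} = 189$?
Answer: $\frac{43872}{7495} \approx 5.8535$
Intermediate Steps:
$\frac{44999 - 1127}{\left(-26\right) \left(-281\right) + c{\left(159 \right)}} = \frac{44999 - 1127}{\left(-26\right) \left(-281\right) + 189} = \frac{43872}{7306 + 189} = \frac{43872}{7495}$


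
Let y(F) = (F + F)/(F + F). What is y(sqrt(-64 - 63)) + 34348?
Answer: 34349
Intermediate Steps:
y(F) = 1 (y(F) = (2*F)/((2*F)) = (2*F)*(1/(2*F)) = 1)
y(sqrt(-64 - 63)) + 34348 = 1 + 34348 = 34349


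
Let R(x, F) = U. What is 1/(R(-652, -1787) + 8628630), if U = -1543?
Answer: 1/8627087 ≈ 1.1591e-7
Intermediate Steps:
R(x, F) = -1543
1/(R(-652, -1787) + 8628630) = 1/(-1543 + 8628630) = 1/8627087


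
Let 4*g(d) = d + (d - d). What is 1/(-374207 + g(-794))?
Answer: -2/748811 ≈ -2.6709e-6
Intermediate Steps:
g(d) = d/4 (g(d) = (d + (d - d))/4 = (d + 0)/4 = d/4)
1/(-374207 + g(-794)) = 1/(-374207 + (1/4)*(-794)) = 1/(-374207 - 397/2) = 1/(-748811/2) = -2/748811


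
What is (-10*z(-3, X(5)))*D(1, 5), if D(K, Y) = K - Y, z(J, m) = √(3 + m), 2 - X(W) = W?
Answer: 0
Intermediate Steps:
X(W) = 2 - W
(-10*z(-3, X(5)))*D(1, 5) = (-10*√(3 + (2 - 1*5)))*(1 - 1*5) = (-10*√(3 + (2 - 5)))*(1 - 5) = -10*√(3 - 3)*(-4) = -10*√0*(-4) = -10*0*(-4) = 0*(-4) = 0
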